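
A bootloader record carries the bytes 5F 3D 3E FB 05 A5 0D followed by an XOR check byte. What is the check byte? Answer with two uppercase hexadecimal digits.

0A

XOR the bytes together:
  start with 0x5F
  0x5F ⊕ 0x3D = 0x62
  0x62 ⊕ 0x3E = 0x5C
  0x5C ⊕ 0xFB = 0xA7
  0xA7 ⊕ 0x05 = 0xA2
  0xA2 ⊕ 0xA5 = 0x07
  0x07 ⊕ 0x0D = 0x0A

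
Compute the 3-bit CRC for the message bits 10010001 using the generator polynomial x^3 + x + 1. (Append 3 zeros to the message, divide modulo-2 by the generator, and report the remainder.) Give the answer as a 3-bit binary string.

Append 3 zeros: 10010001000. Divide by 1011 (XOR where the leading bit is 1):
  pos 0: 1001 XOR 1011 = 0010
  pos 2: 1000 XOR 1011 = 0011
  pos 4: 1101 XOR 1011 = 0110
  pos 5: 1100 XOR 1011 = 0111
  pos 6: 1110 XOR 1011 = 0101
  pos 7: 1010 XOR 1011 = 0001
Remainder (last 3 bits) = 001. This is the CRC / FCS.

001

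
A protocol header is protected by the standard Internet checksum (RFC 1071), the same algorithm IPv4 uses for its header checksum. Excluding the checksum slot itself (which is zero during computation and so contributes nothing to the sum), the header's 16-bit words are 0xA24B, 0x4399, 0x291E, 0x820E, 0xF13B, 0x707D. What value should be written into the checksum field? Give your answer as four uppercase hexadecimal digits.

One's-complement addition (fold any carry out of bit 15 back into bit 0):
  0xA24B + 0x4399 = 0x0E5E4
  0xE5E4 + 0x291E = 0x10F02 → wrap carry → 0x0F03
  0x0F03 + 0x820E = 0x09111
  0x9111 + 0xF13B = 0x1824C → wrap carry → 0x824D
  0x824D + 0x707D = 0x0F2CA
One's-complement sum = 0xF2CA.
Checksum = ~0xF2CA & 0xFFFF = 0x0D35.

0D35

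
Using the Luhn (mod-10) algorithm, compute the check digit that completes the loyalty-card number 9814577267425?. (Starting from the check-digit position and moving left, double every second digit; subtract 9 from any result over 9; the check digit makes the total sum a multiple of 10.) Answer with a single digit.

Partial digits right→left: 5 2 4 7 6 2 7 7 5 4 1 8 9
Double every second digit counting from the check-digit position (so the 1st, 3rd, 5th, ... of the partial from the right).
  doubled (with −9 where >9): 1 8 3 5 1 2 9 → sum 29
  kept as-is: 2 7 2 7 4 8 → sum 30
Total = 29 + 30 = 59.
Check digit = (10 − (59 mod 10)) mod 10 = 1.

1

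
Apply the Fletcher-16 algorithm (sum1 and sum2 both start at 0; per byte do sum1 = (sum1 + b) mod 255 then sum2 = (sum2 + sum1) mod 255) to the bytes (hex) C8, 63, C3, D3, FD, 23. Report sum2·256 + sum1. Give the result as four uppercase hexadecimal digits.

Running sums (mod 255):
  after byte 0 (C8): sum1=200, sum2=200
  after byte 1 (63): sum1=44, sum2=244
  after byte 2 (C3): sum1=239, sum2=228
  after byte 3 (D3): sum1=195, sum2=168
  after byte 4 (FD): sum1=193, sum2=106
  after byte 5 (23): sum1=228, sum2=79
Checksum = sum2·256 + sum1 = 79·256 + 228 = 20452 = 0x4FE4.

4FE4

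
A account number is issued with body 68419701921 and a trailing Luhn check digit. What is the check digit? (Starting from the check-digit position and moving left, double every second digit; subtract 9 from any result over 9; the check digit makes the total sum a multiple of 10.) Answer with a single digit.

0

Partial digits right→left: 1 2 9 1 0 7 9 1 4 8 6
Double every second digit counting from the check-digit position (so the 1st, 3rd, 5th, ... of the partial from the right).
  doubled (with −9 where >9): 2 9 0 9 8 3 → sum 31
  kept as-is: 2 1 7 1 8 → sum 19
Total = 31 + 19 = 50.
Check digit = (10 − (50 mod 10)) mod 10 = 0.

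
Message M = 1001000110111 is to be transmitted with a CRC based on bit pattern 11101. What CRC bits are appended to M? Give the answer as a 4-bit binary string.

Append 4 zeros: 10010001101110000. Divide by 11101 (XOR where the leading bit is 1):
  pos 0: 10010 XOR 11101 = 01111
  pos 1: 11110 XOR 11101 = 00011
  pos 4: 11011 XOR 11101 = 00110
  pos 6: 11001 XOR 11101 = 00100
  pos 8: 10011 XOR 11101 = 01110
  pos 9: 11100 XOR 11101 = 00001
Remainder (last 4 bits) = 1000. This is the CRC / FCS.

1000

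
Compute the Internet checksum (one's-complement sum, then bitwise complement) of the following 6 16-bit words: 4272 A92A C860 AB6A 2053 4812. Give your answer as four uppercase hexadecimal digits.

One's-complement addition (fold any carry out of bit 15 back into bit 0):
  0x4272 + 0xA92A = 0x0EB9C
  0xEB9C + 0xC860 = 0x1B3FC → wrap carry → 0xB3FD
  0xB3FD + 0xAB6A = 0x15F67 → wrap carry → 0x5F68
  0x5F68 + 0x2053 = 0x07FBB
  0x7FBB + 0x4812 = 0x0C7CD
One's-complement sum = 0xC7CD.
Checksum = ~0xC7CD & 0xFFFF = 0x3832.

3832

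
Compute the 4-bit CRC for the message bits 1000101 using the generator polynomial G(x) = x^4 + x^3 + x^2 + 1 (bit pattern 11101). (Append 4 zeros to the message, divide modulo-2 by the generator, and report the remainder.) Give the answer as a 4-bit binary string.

Append 4 zeros: 10001010000. Divide by 11101 (XOR where the leading bit is 1):
  pos 0: 10001 XOR 11101 = 01100
  pos 1: 11000 XOR 11101 = 00101
  pos 3: 10110 XOR 11101 = 01011
  pos 4: 10110 XOR 11101 = 01011
  pos 5: 10110 XOR 11101 = 01011
  pos 6: 10110 XOR 11101 = 01011
Remainder (last 4 bits) = 1011. This is the CRC / FCS.

1011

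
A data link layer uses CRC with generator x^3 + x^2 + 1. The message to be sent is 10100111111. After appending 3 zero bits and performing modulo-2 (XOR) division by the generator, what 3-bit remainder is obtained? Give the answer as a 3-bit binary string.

Append 3 zeros: 10100111111000. Divide by 1101 (XOR where the leading bit is 1):
  pos 0: 1010 XOR 1101 = 0111
  pos 1: 1110 XOR 1101 = 0011
  pos 3: 1111 XOR 1101 = 0010
  pos 5: 1011 XOR 1101 = 0110
  pos 6: 1101 XOR 1101 = 0000
  pos 10: 1000 XOR 1101 = 0101
Remainder (last 3 bits) = 101. This is the CRC / FCS.

101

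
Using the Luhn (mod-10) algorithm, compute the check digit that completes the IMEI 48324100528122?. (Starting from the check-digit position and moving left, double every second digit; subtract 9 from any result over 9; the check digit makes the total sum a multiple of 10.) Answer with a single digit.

1

Partial digits right→left: 2 2 1 8 2 5 0 0 1 4 2 3 8 4
Double every second digit counting from the check-digit position (so the 1st, 3rd, 5th, ... of the partial from the right).
  doubled (with −9 where >9): 4 2 4 0 2 4 7 → sum 23
  kept as-is: 2 8 5 0 4 3 4 → sum 26
Total = 23 + 26 = 49.
Check digit = (10 − (49 mod 10)) mod 10 = 1.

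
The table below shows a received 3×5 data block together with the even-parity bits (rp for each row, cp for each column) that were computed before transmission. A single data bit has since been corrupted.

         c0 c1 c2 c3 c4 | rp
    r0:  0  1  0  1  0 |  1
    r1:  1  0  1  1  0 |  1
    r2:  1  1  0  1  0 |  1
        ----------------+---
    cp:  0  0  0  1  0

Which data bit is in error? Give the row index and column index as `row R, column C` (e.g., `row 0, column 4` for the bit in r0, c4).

Recompute each row's even parity and compare to rp:
  r0: data parity 0, sent rp 1 → mismatch
  r1: data parity 1, sent rp 1 → ok
  r2: data parity 1, sent rp 1 → ok
Recompute each column's even parity and compare to cp:
  c0: data parity 0, sent cp 0 → ok
  c1: data parity 0, sent cp 0 → ok
  c2: data parity 1, sent cp 0 → mismatch
  c3: data parity 1, sent cp 1 → ok
  c4: data parity 0, sent cp 0 → ok
Exactly one row (r0) and one column (c2) fail → the flipped bit is at their intersection.

row 0, column 2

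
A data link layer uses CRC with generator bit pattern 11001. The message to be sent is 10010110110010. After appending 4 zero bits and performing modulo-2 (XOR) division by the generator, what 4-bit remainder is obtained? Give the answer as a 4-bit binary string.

Append 4 zeros: 100101101100100000. Divide by 11001 (XOR where the leading bit is 1):
  pos 0: 10010 XOR 11001 = 01011
  pos 1: 10111 XOR 11001 = 01110
  pos 2: 11101 XOR 11001 = 00100
  pos 4: 10001 XOR 11001 = 01000
  pos 5: 10001 XOR 11001 = 01000
  pos 6: 10000 XOR 11001 = 01001
  pos 7: 10010 XOR 11001 = 01011
  pos 8: 10111 XOR 11001 = 01110
  pos 9: 11100 XOR 11001 = 00101
  pos 11: 10100 XOR 11001 = 01101
  pos 12: 11010 XOR 11001 = 00011
Remainder (last 4 bits) = 0110. This is the CRC / FCS.

0110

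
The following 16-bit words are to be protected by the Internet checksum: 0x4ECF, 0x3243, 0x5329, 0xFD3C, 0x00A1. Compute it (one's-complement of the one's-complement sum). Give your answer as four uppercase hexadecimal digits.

2DE6

One's-complement addition (fold any carry out of bit 15 back into bit 0):
  0x4ECF + 0x3243 = 0x08112
  0x8112 + 0x5329 = 0x0D43B
  0xD43B + 0xFD3C = 0x1D177 → wrap carry → 0xD178
  0xD178 + 0x00A1 = 0x0D219
One's-complement sum = 0xD219.
Checksum = ~0xD219 & 0xFFFF = 0x2DE6.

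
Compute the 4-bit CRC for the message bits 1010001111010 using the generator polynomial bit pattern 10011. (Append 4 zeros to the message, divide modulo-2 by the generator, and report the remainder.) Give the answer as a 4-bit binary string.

1110

Append 4 zeros: 10100011110100000. Divide by 10011 (XOR where the leading bit is 1):
  pos 0: 10100 XOR 10011 = 00111
  pos 2: 11101 XOR 10011 = 01110
  pos 3: 11101 XOR 10011 = 01110
  pos 4: 11101 XOR 10011 = 01110
  pos 5: 11101 XOR 10011 = 01110
  pos 6: 11100 XOR 10011 = 01111
  pos 7: 11111 XOR 10011 = 01100
  pos 8: 11000 XOR 10011 = 01011
  pos 9: 10110 XOR 10011 = 00101
  pos 11: 10100 XOR 10011 = 00111
Remainder (last 4 bits) = 1110. This is the CRC / FCS.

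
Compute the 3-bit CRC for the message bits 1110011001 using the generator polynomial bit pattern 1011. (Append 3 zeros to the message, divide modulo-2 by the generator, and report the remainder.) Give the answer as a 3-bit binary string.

Append 3 zeros: 1110011001000. Divide by 1011 (XOR where the leading bit is 1):
  pos 0: 1110 XOR 1011 = 0101
  pos 1: 1010 XOR 1011 = 0001
  pos 4: 1110 XOR 1011 = 0101
  pos 5: 1010 XOR 1011 = 0001
  pos 8: 1100 XOR 1011 = 0111
  pos 9: 1110 XOR 1011 = 0101
Remainder (last 3 bits) = 101. This is the CRC / FCS.

101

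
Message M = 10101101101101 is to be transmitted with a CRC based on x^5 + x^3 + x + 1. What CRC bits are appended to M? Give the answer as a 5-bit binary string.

Append 5 zeros: 1010110110110100000. Divide by 101011 (XOR where the leading bit is 1):
  pos 0: 101011 XOR 101011 = 000000
  pos 7: 110110 XOR 101011 = 011101
  pos 8: 111011 XOR 101011 = 010000
  pos 9: 100000 XOR 101011 = 001011
  pos 11: 101100 XOR 101011 = 000111
Remainder (last 5 bits) = 11100. This is the CRC / FCS.

11100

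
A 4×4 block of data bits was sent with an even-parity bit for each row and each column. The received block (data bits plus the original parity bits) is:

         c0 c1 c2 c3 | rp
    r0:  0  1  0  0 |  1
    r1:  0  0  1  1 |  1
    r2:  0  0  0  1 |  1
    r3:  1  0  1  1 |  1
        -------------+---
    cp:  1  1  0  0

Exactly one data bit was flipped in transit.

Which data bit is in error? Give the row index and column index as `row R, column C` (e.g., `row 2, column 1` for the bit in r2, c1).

row 1, column 3

Recompute each row's even parity and compare to rp:
  r0: data parity 1, sent rp 1 → ok
  r1: data parity 0, sent rp 1 → mismatch
  r2: data parity 1, sent rp 1 → ok
  r3: data parity 1, sent rp 1 → ok
Recompute each column's even parity and compare to cp:
  c0: data parity 1, sent cp 1 → ok
  c1: data parity 1, sent cp 1 → ok
  c2: data parity 0, sent cp 0 → ok
  c3: data parity 1, sent cp 0 → mismatch
Exactly one row (r1) and one column (c3) fail → the flipped bit is at their intersection.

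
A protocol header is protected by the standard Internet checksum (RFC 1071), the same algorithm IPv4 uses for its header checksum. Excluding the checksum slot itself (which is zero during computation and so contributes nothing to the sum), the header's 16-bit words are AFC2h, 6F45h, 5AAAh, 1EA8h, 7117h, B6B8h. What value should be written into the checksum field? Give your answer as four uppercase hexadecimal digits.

One's-complement addition (fold any carry out of bit 15 back into bit 0):
  0xAFC2 + 0x6F45 = 0x11F07 → wrap carry → 0x1F08
  0x1F08 + 0x5AAA = 0x079B2
  0x79B2 + 0x1EA8 = 0x0985A
  0x985A + 0x7117 = 0x10971 → wrap carry → 0x0972
  0x0972 + 0xB6B8 = 0x0C02A
One's-complement sum = 0xC02A.
Checksum = ~0xC02A & 0xFFFF = 0x3FD5.

3FD5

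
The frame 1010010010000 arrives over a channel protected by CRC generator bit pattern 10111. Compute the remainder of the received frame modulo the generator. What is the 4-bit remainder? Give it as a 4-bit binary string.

Modulo-2 division of 1010010010000 by 10111:
  pos 0: 10100 XOR 10111 = 00011
  pos 3: 11100 XOR 10111 = 01011
  pos 4: 10111 XOR 10111 = 00000
Remainder = 0000 (zero — the frame passes the CRC check).

0000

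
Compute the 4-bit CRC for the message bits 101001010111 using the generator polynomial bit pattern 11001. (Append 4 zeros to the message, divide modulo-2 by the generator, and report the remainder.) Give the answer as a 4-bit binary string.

Append 4 zeros: 1010010101110000. Divide by 11001 (XOR where the leading bit is 1):
  pos 0: 10100 XOR 11001 = 01101
  pos 1: 11011 XOR 11001 = 00010
  pos 4: 10010 XOR 11001 = 01011
  pos 5: 10111 XOR 11001 = 01110
  pos 6: 11101 XOR 11001 = 00100
  pos 8: 10010 XOR 11001 = 01011
  pos 9: 10110 XOR 11001 = 01111
  pos 10: 11110 XOR 11001 = 00111
Remainder (last 4 bits) = 1110. This is the CRC / FCS.

1110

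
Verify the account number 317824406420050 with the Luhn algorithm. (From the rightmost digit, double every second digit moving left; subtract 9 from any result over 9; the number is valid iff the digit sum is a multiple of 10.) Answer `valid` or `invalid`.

From the right, keep odd positions and double even positions (subtract 9 from any doubled value over 9):
  doubled (positions 2,4,...): 1 0 8 0 8 7 2 → sum 26
  kept (positions 1,3,...): 0 0 2 6 4 2 7 3 → sum 24
Total = 50.
50 mod 10 = 0, so the number is valid.

valid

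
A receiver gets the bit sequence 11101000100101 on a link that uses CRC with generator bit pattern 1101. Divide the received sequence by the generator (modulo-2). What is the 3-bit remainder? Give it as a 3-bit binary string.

Modulo-2 division of 11101000100101 by 1101:
  pos 0: 1110 XOR 1101 = 0011
  pos 2: 1110 XOR 1101 = 0011
  pos 4: 1100 XOR 1101 = 0001
  pos 7: 1100 XOR 1101 = 0001
  pos 10: 1101 XOR 1101 = 0000
Remainder = 000 (zero — the frame passes the CRC check).

000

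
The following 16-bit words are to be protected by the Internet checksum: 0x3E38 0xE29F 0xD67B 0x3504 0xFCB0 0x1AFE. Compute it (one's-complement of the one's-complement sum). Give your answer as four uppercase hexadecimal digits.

BBF8

One's-complement addition (fold any carry out of bit 15 back into bit 0):
  0x3E38 + 0xE29F = 0x120D7 → wrap carry → 0x20D8
  0x20D8 + 0xD67B = 0x0F753
  0xF753 + 0x3504 = 0x12C57 → wrap carry → 0x2C58
  0x2C58 + 0xFCB0 = 0x12908 → wrap carry → 0x2909
  0x2909 + 0x1AFE = 0x04407
One's-complement sum = 0x4407.
Checksum = ~0x4407 & 0xFFFF = 0xBBF8.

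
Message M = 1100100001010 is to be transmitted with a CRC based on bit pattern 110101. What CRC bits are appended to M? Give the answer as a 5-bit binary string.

Append 5 zeros: 110010000101000000. Divide by 110101 (XOR where the leading bit is 1):
  pos 0: 110010 XOR 110101 = 000111
  pos 3: 111000 XOR 110101 = 001101
  pos 5: 110110 XOR 110101 = 000011
  pos 9: 111000 XOR 110101 = 001101
  pos 11: 110100 XOR 110101 = 000001
Remainder (last 5 bits) = 00010. This is the CRC / FCS.

00010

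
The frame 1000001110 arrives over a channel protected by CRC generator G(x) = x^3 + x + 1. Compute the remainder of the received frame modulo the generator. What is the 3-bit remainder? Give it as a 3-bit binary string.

Modulo-2 division of 1000001110 by 1011:
  pos 0: 1000 XOR 1011 = 0011
  pos 2: 1100 XOR 1011 = 0111
  pos 3: 1111 XOR 1011 = 0100
  pos 4: 1001 XOR 1011 = 0010
  pos 6: 1010 XOR 1011 = 0001
Remainder = 001 (nonzero — an error is detected).

001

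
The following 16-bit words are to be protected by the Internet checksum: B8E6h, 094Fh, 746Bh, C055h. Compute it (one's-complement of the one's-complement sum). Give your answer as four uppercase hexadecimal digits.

0909

One's-complement addition (fold any carry out of bit 15 back into bit 0):
  0xB8E6 + 0x094F = 0x0C235
  0xC235 + 0x746B = 0x136A0 → wrap carry → 0x36A1
  0x36A1 + 0xC055 = 0x0F6F6
One's-complement sum = 0xF6F6.
Checksum = ~0xF6F6 & 0xFFFF = 0x0909.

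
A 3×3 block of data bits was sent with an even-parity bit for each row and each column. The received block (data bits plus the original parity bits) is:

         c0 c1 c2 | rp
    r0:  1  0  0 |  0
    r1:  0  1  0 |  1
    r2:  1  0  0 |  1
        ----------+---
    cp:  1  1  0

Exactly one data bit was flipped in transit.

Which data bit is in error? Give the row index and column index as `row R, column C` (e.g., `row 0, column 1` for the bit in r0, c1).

Recompute each row's even parity and compare to rp:
  r0: data parity 1, sent rp 0 → mismatch
  r1: data parity 1, sent rp 1 → ok
  r2: data parity 1, sent rp 1 → ok
Recompute each column's even parity and compare to cp:
  c0: data parity 0, sent cp 1 → mismatch
  c1: data parity 1, sent cp 1 → ok
  c2: data parity 0, sent cp 0 → ok
Exactly one row (r0) and one column (c0) fail → the flipped bit is at their intersection.

row 0, column 0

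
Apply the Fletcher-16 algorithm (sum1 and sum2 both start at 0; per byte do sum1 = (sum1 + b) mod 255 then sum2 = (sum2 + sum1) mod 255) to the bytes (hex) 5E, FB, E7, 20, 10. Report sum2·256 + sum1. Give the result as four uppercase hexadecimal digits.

CF72

Running sums (mod 255):
  after byte 0 (5E): sum1=94, sum2=94
  after byte 1 (FB): sum1=90, sum2=184
  after byte 2 (E7): sum1=66, sum2=250
  after byte 3 (20): sum1=98, sum2=93
  after byte 4 (10): sum1=114, sum2=207
Checksum = sum2·256 + sum1 = 207·256 + 114 = 53106 = 0xCF72.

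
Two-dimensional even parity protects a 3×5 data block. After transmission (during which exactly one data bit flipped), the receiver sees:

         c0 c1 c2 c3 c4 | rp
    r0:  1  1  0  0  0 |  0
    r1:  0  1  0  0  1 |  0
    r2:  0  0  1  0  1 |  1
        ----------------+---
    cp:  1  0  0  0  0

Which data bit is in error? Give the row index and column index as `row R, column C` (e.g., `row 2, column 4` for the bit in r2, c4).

row 2, column 2

Recompute each row's even parity and compare to rp:
  r0: data parity 0, sent rp 0 → ok
  r1: data parity 0, sent rp 0 → ok
  r2: data parity 0, sent rp 1 → mismatch
Recompute each column's even parity and compare to cp:
  c0: data parity 1, sent cp 1 → ok
  c1: data parity 0, sent cp 0 → ok
  c2: data parity 1, sent cp 0 → mismatch
  c3: data parity 0, sent cp 0 → ok
  c4: data parity 0, sent cp 0 → ok
Exactly one row (r2) and one column (c2) fail → the flipped bit is at their intersection.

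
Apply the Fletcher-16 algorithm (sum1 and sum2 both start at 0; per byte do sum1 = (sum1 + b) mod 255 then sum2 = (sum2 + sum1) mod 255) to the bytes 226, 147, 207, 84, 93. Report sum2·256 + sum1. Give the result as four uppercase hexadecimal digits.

Running sums (mod 255):
  after byte 0 (226): sum1=226, sum2=226
  after byte 1 (147): sum1=118, sum2=89
  after byte 2 (207): sum1=70, sum2=159
  after byte 3 (84): sum1=154, sum2=58
  after byte 4 (93): sum1=247, sum2=50
Checksum = sum2·256 + sum1 = 50·256 + 247 = 13047 = 0x32F7.

32F7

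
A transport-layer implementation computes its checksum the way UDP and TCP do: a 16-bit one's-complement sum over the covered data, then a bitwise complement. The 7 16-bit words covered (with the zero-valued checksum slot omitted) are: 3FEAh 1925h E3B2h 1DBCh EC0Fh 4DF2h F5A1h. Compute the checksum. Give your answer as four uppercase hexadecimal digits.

One's-complement addition (fold any carry out of bit 15 back into bit 0):
  0x3FEA + 0x1925 = 0x0590F
  0x590F + 0xE3B2 = 0x13CC1 → wrap carry → 0x3CC2
  0x3CC2 + 0x1DBC = 0x05A7E
  0x5A7E + 0xEC0F = 0x1468D → wrap carry → 0x468E
  0x468E + 0x4DF2 = 0x09480
  0x9480 + 0xF5A1 = 0x18A21 → wrap carry → 0x8A22
One's-complement sum = 0x8A22.
Checksum = ~0x8A22 & 0xFFFF = 0x75DD.

75DD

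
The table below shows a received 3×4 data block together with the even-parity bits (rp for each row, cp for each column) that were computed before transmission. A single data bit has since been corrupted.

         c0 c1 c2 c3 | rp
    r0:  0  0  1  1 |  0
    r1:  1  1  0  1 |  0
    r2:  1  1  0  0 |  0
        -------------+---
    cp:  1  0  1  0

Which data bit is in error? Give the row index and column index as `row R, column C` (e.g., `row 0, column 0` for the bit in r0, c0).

row 1, column 0

Recompute each row's even parity and compare to rp:
  r0: data parity 0, sent rp 0 → ok
  r1: data parity 1, sent rp 0 → mismatch
  r2: data parity 0, sent rp 0 → ok
Recompute each column's even parity and compare to cp:
  c0: data parity 0, sent cp 1 → mismatch
  c1: data parity 0, sent cp 0 → ok
  c2: data parity 1, sent cp 1 → ok
  c3: data parity 0, sent cp 0 → ok
Exactly one row (r1) and one column (c0) fail → the flipped bit is at their intersection.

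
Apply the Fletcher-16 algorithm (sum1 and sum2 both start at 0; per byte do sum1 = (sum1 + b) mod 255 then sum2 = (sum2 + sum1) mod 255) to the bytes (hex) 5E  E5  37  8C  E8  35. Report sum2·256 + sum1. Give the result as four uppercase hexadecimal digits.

3D26

Running sums (mod 255):
  after byte 0 (5E): sum1=94, sum2=94
  after byte 1 (E5): sum1=68, sum2=162
  after byte 2 (37): sum1=123, sum2=30
  after byte 3 (8C): sum1=8, sum2=38
  after byte 4 (E8): sum1=240, sum2=23
  after byte 5 (35): sum1=38, sum2=61
Checksum = sum2·256 + sum1 = 61·256 + 38 = 15654 = 0x3D26.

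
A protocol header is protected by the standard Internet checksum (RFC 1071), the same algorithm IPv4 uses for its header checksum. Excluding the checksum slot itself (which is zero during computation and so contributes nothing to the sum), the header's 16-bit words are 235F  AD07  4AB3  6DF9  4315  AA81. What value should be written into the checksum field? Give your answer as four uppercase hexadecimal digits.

One's-complement addition (fold any carry out of bit 15 back into bit 0):
  0x235F + 0xAD07 = 0x0D066
  0xD066 + 0x4AB3 = 0x11B19 → wrap carry → 0x1B1A
  0x1B1A + 0x6DF9 = 0x08913
  0x8913 + 0x4315 = 0x0CC28
  0xCC28 + 0xAA81 = 0x176A9 → wrap carry → 0x76AA
One's-complement sum = 0x76AA.
Checksum = ~0x76AA & 0xFFFF = 0x8955.

8955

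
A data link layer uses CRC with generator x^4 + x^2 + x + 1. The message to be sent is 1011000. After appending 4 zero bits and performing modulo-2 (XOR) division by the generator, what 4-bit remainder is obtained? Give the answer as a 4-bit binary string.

1011

Append 4 zeros: 10110000000. Divide by 10111 (XOR where the leading bit is 1):
  pos 0: 10110 XOR 10111 = 00001
  pos 4: 10000 XOR 10111 = 00111
  pos 6: 11100 XOR 10111 = 01011
Remainder (last 4 bits) = 1011. This is the CRC / FCS.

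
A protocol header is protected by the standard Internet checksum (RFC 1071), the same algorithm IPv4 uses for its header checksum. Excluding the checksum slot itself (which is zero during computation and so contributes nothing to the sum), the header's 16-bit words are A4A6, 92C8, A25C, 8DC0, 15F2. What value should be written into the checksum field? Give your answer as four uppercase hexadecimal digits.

One's-complement addition (fold any carry out of bit 15 back into bit 0):
  0xA4A6 + 0x92C8 = 0x1376E → wrap carry → 0x376F
  0x376F + 0xA25C = 0x0D9CB
  0xD9CB + 0x8DC0 = 0x1678B → wrap carry → 0x678C
  0x678C + 0x15F2 = 0x07D7E
One's-complement sum = 0x7D7E.
Checksum = ~0x7D7E & 0xFFFF = 0x8281.

8281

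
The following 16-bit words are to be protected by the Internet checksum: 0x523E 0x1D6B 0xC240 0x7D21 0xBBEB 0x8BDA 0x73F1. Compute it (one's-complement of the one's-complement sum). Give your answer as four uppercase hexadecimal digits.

One's-complement addition (fold any carry out of bit 15 back into bit 0):
  0x523E + 0x1D6B = 0x06FA9
  0x6FA9 + 0xC240 = 0x131E9 → wrap carry → 0x31EA
  0x31EA + 0x7D21 = 0x0AF0B
  0xAF0B + 0xBBEB = 0x16AF6 → wrap carry → 0x6AF7
  0x6AF7 + 0x8BDA = 0x0F6D1
  0xF6D1 + 0x73F1 = 0x16AC2 → wrap carry → 0x6AC3
One's-complement sum = 0x6AC3.
Checksum = ~0x6AC3 & 0xFFFF = 0x953C.

953C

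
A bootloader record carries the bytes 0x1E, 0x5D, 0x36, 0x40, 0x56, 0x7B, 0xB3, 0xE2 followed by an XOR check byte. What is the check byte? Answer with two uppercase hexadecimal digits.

49

XOR the bytes together:
  start with 0x1E
  0x1E ⊕ 0x5D = 0x43
  0x43 ⊕ 0x36 = 0x75
  0x75 ⊕ 0x40 = 0x35
  0x35 ⊕ 0x56 = 0x63
  0x63 ⊕ 0x7B = 0x18
  0x18 ⊕ 0xB3 = 0xAB
  0xAB ⊕ 0xE2 = 0x49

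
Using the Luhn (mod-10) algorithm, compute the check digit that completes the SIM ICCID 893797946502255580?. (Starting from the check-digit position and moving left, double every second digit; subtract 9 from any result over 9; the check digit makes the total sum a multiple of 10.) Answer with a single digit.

Partial digits right→left: 0 8 5 5 5 2 2 0 5 6 4 9 7 9 7 3 9 8
Double every second digit counting from the check-digit position (so the 1st, 3rd, 5th, ... of the partial from the right).
  doubled (with −9 where >9): 0 1 1 4 1 8 5 5 9 → sum 34
  kept as-is: 8 5 2 0 6 9 9 3 8 → sum 50
Total = 34 + 50 = 84.
Check digit = (10 − (84 mod 10)) mod 10 = 6.

6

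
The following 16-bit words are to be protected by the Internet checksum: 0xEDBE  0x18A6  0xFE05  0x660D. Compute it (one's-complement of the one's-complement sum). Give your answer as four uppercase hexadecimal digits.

9587

One's-complement addition (fold any carry out of bit 15 back into bit 0):
  0xEDBE + 0x18A6 = 0x10664 → wrap carry → 0x0665
  0x0665 + 0xFE05 = 0x1046A → wrap carry → 0x046B
  0x046B + 0x660D = 0x06A78
One's-complement sum = 0x6A78.
Checksum = ~0x6A78 & 0xFFFF = 0x9587.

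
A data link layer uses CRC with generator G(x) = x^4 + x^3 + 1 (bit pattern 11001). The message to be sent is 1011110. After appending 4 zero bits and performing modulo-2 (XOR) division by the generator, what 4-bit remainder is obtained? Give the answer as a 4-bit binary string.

0111

Append 4 zeros: 10111100000. Divide by 11001 (XOR where the leading bit is 1):
  pos 0: 10111 XOR 11001 = 01110
  pos 1: 11101 XOR 11001 = 00100
  pos 3: 10000 XOR 11001 = 01001
  pos 4: 10010 XOR 11001 = 01011
  pos 5: 10110 XOR 11001 = 01111
  pos 6: 11110 XOR 11001 = 00111
Remainder (last 4 bits) = 0111. This is the CRC / FCS.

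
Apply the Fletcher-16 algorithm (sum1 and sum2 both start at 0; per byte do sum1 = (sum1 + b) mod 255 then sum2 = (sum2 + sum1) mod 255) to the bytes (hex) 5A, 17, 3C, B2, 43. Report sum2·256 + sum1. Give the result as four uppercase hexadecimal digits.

Running sums (mod 255):
  after byte 0 (5A): sum1=90, sum2=90
  after byte 1 (17): sum1=113, sum2=203
  after byte 2 (3C): sum1=173, sum2=121
  after byte 3 (B2): sum1=96, sum2=217
  after byte 4 (43): sum1=163, sum2=125
Checksum = sum2·256 + sum1 = 125·256 + 163 = 32163 = 0x7DA3.

7DA3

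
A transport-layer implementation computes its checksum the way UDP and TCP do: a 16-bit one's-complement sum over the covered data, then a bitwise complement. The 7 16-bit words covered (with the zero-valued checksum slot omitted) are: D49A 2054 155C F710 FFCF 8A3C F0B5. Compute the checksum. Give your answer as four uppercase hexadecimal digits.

83E1

One's-complement addition (fold any carry out of bit 15 back into bit 0):
  0xD49A + 0x2054 = 0x0F4EE
  0xF4EE + 0x155C = 0x10A4A → wrap carry → 0x0A4B
  0x0A4B + 0xF710 = 0x1015B → wrap carry → 0x015C
  0x015C + 0xFFCF = 0x1012B → wrap carry → 0x012C
  0x012C + 0x8A3C = 0x08B68
  0x8B68 + 0xF0B5 = 0x17C1D → wrap carry → 0x7C1E
One's-complement sum = 0x7C1E.
Checksum = ~0x7C1E & 0xFFFF = 0x83E1.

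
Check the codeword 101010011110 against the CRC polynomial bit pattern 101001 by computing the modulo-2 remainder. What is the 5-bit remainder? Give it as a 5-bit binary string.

00001

Modulo-2 division of 101010011110 by 101001:
  pos 0: 101010 XOR 101001 = 000011
  pos 4: 110111 XOR 101001 = 011110
  pos 5: 111101 XOR 101001 = 010100
  pos 6: 101000 XOR 101001 = 000001
Remainder = 00001 (nonzero — an error is detected).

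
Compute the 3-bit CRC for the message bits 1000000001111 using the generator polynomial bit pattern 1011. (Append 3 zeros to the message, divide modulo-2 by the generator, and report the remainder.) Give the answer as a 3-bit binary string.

101

Append 3 zeros: 1000000001111000. Divide by 1011 (XOR where the leading bit is 1):
  pos 0: 1000 XOR 1011 = 0011
  pos 2: 1100 XOR 1011 = 0111
  pos 3: 1110 XOR 1011 = 0101
  pos 4: 1010 XOR 1011 = 0001
  pos 7: 1011 XOR 1011 = 0000
  pos 11: 1100 XOR 1011 = 0111
  pos 12: 1110 XOR 1011 = 0101
Remainder (last 3 bits) = 101. This is the CRC / FCS.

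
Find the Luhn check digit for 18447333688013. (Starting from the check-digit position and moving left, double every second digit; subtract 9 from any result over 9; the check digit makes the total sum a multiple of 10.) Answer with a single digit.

0

Partial digits right→left: 3 1 0 8 8 6 3 3 3 7 4 4 8 1
Double every second digit counting from the check-digit position (so the 1st, 3rd, 5th, ... of the partial from the right).
  doubled (with −9 where >9): 6 0 7 6 6 8 7 → sum 40
  kept as-is: 1 8 6 3 7 4 1 → sum 30
Total = 40 + 30 = 70.
Check digit = (10 − (70 mod 10)) mod 10 = 0.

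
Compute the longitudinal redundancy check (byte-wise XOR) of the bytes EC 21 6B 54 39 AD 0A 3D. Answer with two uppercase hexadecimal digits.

XOR the bytes together:
  start with 0xEC
  0xEC ⊕ 0x21 = 0xCD
  0xCD ⊕ 0x6B = 0xA6
  0xA6 ⊕ 0x54 = 0xF2
  0xF2 ⊕ 0x39 = 0xCB
  0xCB ⊕ 0xAD = 0x66
  0x66 ⊕ 0x0A = 0x6C
  0x6C ⊕ 0x3D = 0x51

51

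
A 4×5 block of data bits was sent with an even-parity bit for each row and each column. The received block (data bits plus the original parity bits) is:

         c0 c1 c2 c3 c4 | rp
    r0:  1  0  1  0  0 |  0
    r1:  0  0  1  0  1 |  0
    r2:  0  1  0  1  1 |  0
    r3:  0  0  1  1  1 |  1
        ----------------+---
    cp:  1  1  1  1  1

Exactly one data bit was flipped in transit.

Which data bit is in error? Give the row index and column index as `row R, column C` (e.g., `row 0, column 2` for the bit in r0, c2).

row 2, column 3

Recompute each row's even parity and compare to rp:
  r0: data parity 0, sent rp 0 → ok
  r1: data parity 0, sent rp 0 → ok
  r2: data parity 1, sent rp 0 → mismatch
  r3: data parity 1, sent rp 1 → ok
Recompute each column's even parity and compare to cp:
  c0: data parity 1, sent cp 1 → ok
  c1: data parity 1, sent cp 1 → ok
  c2: data parity 1, sent cp 1 → ok
  c3: data parity 0, sent cp 1 → mismatch
  c4: data parity 1, sent cp 1 → ok
Exactly one row (r2) and one column (c3) fail → the flipped bit is at their intersection.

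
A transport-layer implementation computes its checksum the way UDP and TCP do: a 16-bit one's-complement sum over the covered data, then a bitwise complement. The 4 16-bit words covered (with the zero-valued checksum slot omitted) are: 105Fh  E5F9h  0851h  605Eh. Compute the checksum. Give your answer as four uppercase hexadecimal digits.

One's-complement addition (fold any carry out of bit 15 back into bit 0):
  0x105F + 0xE5F9 = 0x0F658
  0xF658 + 0x0851 = 0x0FEA9
  0xFEA9 + 0x605E = 0x15F07 → wrap carry → 0x5F08
One's-complement sum = 0x5F08.
Checksum = ~0x5F08 & 0xFFFF = 0xA0F7.

A0F7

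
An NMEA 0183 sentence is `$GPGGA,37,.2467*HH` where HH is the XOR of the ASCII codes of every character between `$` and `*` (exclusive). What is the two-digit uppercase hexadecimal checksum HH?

XOR the ASCII codes of the payload characters:
  'G' = 0x47 → acc = 0x47
  'P' = 0x50 → acc = 0x17
  'G' = 0x47 → acc = 0x50
  'G' = 0x47 → acc = 0x17
  'A' = 0x41 → acc = 0x56
  ',' = 0x2C → acc = 0x7A
  '3' = 0x33 → acc = 0x49
  '7' = 0x37 → acc = 0x7E
  ',' = 0x2C → acc = 0x52
  '.' = 0x2E → acc = 0x7C
  '2' = 0x32 → acc = 0x4E
  '4' = 0x34 → acc = 0x7A
  '6' = 0x36 → acc = 0x4C
  '7' = 0x37 → acc = 0x7B
Checksum = 0x7B.

7B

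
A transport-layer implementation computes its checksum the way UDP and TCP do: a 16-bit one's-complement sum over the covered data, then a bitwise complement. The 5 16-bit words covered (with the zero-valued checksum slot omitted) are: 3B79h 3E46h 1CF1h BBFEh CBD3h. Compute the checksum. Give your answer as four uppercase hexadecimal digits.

E17C

One's-complement addition (fold any carry out of bit 15 back into bit 0):
  0x3B79 + 0x3E46 = 0x079BF
  0x79BF + 0x1CF1 = 0x096B0
  0x96B0 + 0xBBFE = 0x152AE → wrap carry → 0x52AF
  0x52AF + 0xCBD3 = 0x11E82 → wrap carry → 0x1E83
One's-complement sum = 0x1E83.
Checksum = ~0x1E83 & 0xFFFF = 0xE17C.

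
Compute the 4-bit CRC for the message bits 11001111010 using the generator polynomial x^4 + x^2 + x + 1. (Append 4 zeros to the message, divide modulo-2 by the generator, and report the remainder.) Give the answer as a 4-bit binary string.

1011

Append 4 zeros: 110011110100000. Divide by 10111 (XOR where the leading bit is 1):
  pos 0: 11001 XOR 10111 = 01110
  pos 1: 11101 XOR 10111 = 01010
  pos 2: 10101 XOR 10111 = 00010
  pos 5: 10101 XOR 10111 = 00010
  pos 8: 10000 XOR 10111 = 00111
  pos 10: 11100 XOR 10111 = 01011
Remainder (last 4 bits) = 1011. This is the CRC / FCS.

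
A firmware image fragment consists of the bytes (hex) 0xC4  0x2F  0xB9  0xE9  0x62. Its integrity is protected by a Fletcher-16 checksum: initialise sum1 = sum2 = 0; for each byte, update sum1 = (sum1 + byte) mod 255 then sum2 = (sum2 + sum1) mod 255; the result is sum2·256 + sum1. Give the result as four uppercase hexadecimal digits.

F7F9

Running sums (mod 255):
  after byte 0 (0xC4): sum1=196, sum2=196
  after byte 1 (0x2F): sum1=243, sum2=184
  after byte 2 (0xB9): sum1=173, sum2=102
  after byte 3 (0xE9): sum1=151, sum2=253
  after byte 4 (0x62): sum1=249, sum2=247
Checksum = sum2·256 + sum1 = 247·256 + 249 = 63481 = 0xF7F9.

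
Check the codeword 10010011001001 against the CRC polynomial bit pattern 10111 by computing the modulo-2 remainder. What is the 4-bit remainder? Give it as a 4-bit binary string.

0000

Modulo-2 division of 10010011001001 by 10111:
  pos 0: 10010 XOR 10111 = 00101
  pos 2: 10101 XOR 10111 = 00010
  pos 5: 10100 XOR 10111 = 00011
  pos 8: 11100 XOR 10111 = 01011
  pos 9: 10111 XOR 10111 = 00000
Remainder = 0000 (zero — the frame passes the CRC check).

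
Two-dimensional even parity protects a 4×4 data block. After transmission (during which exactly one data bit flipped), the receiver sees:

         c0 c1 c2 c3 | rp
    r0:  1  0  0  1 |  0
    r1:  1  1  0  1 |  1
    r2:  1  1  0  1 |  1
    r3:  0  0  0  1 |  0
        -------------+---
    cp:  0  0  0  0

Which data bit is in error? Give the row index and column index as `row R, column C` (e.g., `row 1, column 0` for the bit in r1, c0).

Recompute each row's even parity and compare to rp:
  r0: data parity 0, sent rp 0 → ok
  r1: data parity 1, sent rp 1 → ok
  r2: data parity 1, sent rp 1 → ok
  r3: data parity 1, sent rp 0 → mismatch
Recompute each column's even parity and compare to cp:
  c0: data parity 1, sent cp 0 → mismatch
  c1: data parity 0, sent cp 0 → ok
  c2: data parity 0, sent cp 0 → ok
  c3: data parity 0, sent cp 0 → ok
Exactly one row (r3) and one column (c0) fail → the flipped bit is at their intersection.

row 3, column 0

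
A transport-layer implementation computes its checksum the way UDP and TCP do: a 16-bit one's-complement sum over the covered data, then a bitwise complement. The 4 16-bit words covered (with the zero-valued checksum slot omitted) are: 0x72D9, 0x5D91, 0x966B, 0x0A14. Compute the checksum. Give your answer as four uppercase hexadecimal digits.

One's-complement addition (fold any carry out of bit 15 back into bit 0):
  0x72D9 + 0x5D91 = 0x0D06A
  0xD06A + 0x966B = 0x166D5 → wrap carry → 0x66D6
  0x66D6 + 0x0A14 = 0x070EA
One's-complement sum = 0x70EA.
Checksum = ~0x70EA & 0xFFFF = 0x8F15.

8F15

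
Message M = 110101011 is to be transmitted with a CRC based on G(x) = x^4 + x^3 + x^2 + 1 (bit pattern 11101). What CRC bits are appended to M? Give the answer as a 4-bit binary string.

0101

Append 4 zeros: 1101010110000. Divide by 11101 (XOR where the leading bit is 1):
  pos 0: 11010 XOR 11101 = 00111
  pos 2: 11110 XOR 11101 = 00011
  pos 5: 11110 XOR 11101 = 00011
  pos 8: 11000 XOR 11101 = 00101
Remainder (last 4 bits) = 0101. This is the CRC / FCS.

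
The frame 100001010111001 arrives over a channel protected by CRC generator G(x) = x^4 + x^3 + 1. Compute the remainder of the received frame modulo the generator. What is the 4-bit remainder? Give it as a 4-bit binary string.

0101

Modulo-2 division of 100001010111001 by 11001:
  pos 0: 10000 XOR 11001 = 01001
  pos 1: 10011 XOR 11001 = 01010
  pos 2: 10100 XOR 11001 = 01101
  pos 3: 11011 XOR 11001 = 00010
  pos 6: 10011 XOR 11001 = 01010
  pos 7: 10101 XOR 11001 = 01100
  pos 8: 11000 XOR 11001 = 00001
Remainder = 0101 (nonzero — an error is detected).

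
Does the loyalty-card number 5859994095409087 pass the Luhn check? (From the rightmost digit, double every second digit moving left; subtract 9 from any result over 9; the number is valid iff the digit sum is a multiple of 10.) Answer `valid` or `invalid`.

valid

From the right, keep odd positions and double even positions (subtract 9 from any doubled value over 9):
  doubled (positions 2,4,...): 7 9 8 9 8 9 1 1 → sum 52
  kept (positions 1,3,...): 7 0 0 5 0 9 9 8 → sum 38
Total = 90.
90 mod 10 = 0, so the number is valid.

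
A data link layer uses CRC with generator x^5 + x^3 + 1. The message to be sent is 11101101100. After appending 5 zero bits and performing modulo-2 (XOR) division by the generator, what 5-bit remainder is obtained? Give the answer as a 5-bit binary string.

Append 5 zeros: 1110110110000000. Divide by 101001 (XOR where the leading bit is 1):
  pos 0: 111011 XOR 101001 = 010010
  pos 1: 100100 XOR 101001 = 001101
  pos 3: 110111 XOR 101001 = 011110
  pos 4: 111100 XOR 101001 = 010101
  pos 5: 101010 XOR 101001 = 000011
  pos 9: 110000 XOR 101001 = 011001
  pos 10: 110010 XOR 101001 = 011011
Remainder (last 5 bits) = 11011. This is the CRC / FCS.

11011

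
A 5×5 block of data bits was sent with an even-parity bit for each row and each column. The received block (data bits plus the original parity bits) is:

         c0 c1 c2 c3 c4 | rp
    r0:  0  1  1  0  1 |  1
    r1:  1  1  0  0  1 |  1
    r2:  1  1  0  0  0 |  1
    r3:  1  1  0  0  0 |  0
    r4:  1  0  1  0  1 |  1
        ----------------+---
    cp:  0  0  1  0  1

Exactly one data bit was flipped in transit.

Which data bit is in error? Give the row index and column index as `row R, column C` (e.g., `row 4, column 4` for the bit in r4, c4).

row 2, column 2

Recompute each row's even parity and compare to rp:
  r0: data parity 1, sent rp 1 → ok
  r1: data parity 1, sent rp 1 → ok
  r2: data parity 0, sent rp 1 → mismatch
  r3: data parity 0, sent rp 0 → ok
  r4: data parity 1, sent rp 1 → ok
Recompute each column's even parity and compare to cp:
  c0: data parity 0, sent cp 0 → ok
  c1: data parity 0, sent cp 0 → ok
  c2: data parity 0, sent cp 1 → mismatch
  c3: data parity 0, sent cp 0 → ok
  c4: data parity 1, sent cp 1 → ok
Exactly one row (r2) and one column (c2) fail → the flipped bit is at their intersection.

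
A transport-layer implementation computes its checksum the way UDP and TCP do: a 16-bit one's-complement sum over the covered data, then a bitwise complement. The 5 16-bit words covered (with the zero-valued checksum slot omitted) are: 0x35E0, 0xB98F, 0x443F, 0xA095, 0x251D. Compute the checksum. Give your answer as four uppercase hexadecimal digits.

069E

One's-complement addition (fold any carry out of bit 15 back into bit 0):
  0x35E0 + 0xB98F = 0x0EF6F
  0xEF6F + 0x443F = 0x133AE → wrap carry → 0x33AF
  0x33AF + 0xA095 = 0x0D444
  0xD444 + 0x251D = 0x0F961
One's-complement sum = 0xF961.
Checksum = ~0xF961 & 0xFFFF = 0x069E.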